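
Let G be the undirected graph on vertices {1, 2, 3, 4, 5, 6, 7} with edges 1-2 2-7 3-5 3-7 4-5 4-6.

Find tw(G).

1

A width-1 tree decomposition is:
Bags: B1 = {1, 2}  B2 = {2, 7}  B3 = {3, 7}  B4 = {3, 5}  B5 = {4, 5}  B6 = {4, 6}
Tree: B1–B2, B2–B3, B3–B4, B4–B5, B5–B6
Every bag has size at most 2, so the width is 2 − 1 = 1 and tw(G) ≤ 1. Since G has at least one edge (e.g. 1–2), it is not an edgeless graph, so tw(G) ≥ 1. Combining the bounds, tw(G) = 1.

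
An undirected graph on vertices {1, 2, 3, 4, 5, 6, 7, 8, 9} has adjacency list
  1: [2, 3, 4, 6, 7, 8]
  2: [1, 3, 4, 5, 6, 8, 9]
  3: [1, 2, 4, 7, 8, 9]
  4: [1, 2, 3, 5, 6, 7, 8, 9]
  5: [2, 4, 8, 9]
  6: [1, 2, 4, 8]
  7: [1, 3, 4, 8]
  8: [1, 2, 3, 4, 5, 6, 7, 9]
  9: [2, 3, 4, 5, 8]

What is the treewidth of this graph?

A width-4 tree decomposition is:
Bags: B1 = {2, 3, 4, 8, 9}  B2 = {2, 4, 5, 8, 9}  B3 = {1, 2, 3, 4, 8}  B4 = {1, 3, 4, 7, 8}  B5 = {1, 2, 4, 6, 8}
Tree: B1–B2, B1–B3, B3–B4, B3–B5
The largest bag has 5 vertices, giving width 4; this decomposition certifies tw(G) ≤ 4. Conversely, {1, 2, 3, 4, 8} is a clique of size 5, and the vertices of any clique must share a bag in every tree decomposition; so some bag has ≥ 5 vertices and tw(G) ≥ 4. Hence tw(G) = 4 exactly.

4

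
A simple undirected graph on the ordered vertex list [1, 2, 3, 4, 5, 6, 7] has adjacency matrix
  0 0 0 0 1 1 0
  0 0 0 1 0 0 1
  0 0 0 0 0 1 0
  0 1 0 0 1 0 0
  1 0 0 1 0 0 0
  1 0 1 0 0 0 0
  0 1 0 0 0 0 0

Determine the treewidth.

A width-1 tree decomposition is:
Bags: B1 = {3, 6}  B2 = {1, 6}  B3 = {1, 5}  B4 = {4, 5}  B5 = {2, 4}  B6 = {2, 7}
Tree: B1–B2, B2–B3, B3–B4, B4–B5, B5–B6
Each bag holds 2 vertices, so the decomposition has width 1, which upper-bounds the treewidth. Any graph with an edge has treewidth ≥ 1, and G has the edge 3–6. The upper and lower bounds meet at 1, so that is the treewidth.

1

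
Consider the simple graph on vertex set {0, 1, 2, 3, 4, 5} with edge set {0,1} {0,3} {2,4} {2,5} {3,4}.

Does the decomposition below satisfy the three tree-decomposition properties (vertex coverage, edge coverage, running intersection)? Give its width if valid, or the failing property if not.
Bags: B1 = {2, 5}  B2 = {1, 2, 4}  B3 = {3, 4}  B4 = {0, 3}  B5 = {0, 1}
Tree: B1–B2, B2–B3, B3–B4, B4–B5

No — bags containing vertex 1 are not connected in the tree.

A tree decomposition must satisfy three properties: every vertex lies in some bag; for every edge, both endpoints lie together in some bag; and for every vertex, the bags containing it form a connected subtree. Here bags containing vertex 1 are not connected in the tree, so the decomposition is invalid.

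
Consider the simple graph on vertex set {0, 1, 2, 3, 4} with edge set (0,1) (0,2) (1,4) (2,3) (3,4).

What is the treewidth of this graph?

2

A width-2 tree decomposition is:
Bags: B1 = {0, 1, 4}  B2 = {0, 3, 4}  B3 = {0, 2, 3}
Tree: B1–B2, B2–B3
Each bag holds 3 vertices, so the decomposition has width 2, which upper-bounds the treewidth. Since 0–1–4–3–2–0 is a cycle in G, G is not acyclic. Forests are exactly the graphs of treewidth ≤ 1, so tw(G) ≥ 2. Combining the bounds, tw(G) = 2.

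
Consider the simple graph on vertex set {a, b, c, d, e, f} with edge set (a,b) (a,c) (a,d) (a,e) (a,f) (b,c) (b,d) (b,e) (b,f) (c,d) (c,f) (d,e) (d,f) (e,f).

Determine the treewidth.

A width-4 tree decomposition is:
Bags: B1 = {a, b, c, d, f}  B2 = {a, b, d, e, f}
Tree: B1–B2
Every bag has size at most 5, so the width is 5 − 1 = 4 and tw(G) ≤ 4. For the lower bound, the 5 vertices {a, b, d, e, f} are pairwise adjacent, and any tree decomposition puts a clique entirely inside one bag — forcing width ≥ 4. Therefore the treewidth is 4.

4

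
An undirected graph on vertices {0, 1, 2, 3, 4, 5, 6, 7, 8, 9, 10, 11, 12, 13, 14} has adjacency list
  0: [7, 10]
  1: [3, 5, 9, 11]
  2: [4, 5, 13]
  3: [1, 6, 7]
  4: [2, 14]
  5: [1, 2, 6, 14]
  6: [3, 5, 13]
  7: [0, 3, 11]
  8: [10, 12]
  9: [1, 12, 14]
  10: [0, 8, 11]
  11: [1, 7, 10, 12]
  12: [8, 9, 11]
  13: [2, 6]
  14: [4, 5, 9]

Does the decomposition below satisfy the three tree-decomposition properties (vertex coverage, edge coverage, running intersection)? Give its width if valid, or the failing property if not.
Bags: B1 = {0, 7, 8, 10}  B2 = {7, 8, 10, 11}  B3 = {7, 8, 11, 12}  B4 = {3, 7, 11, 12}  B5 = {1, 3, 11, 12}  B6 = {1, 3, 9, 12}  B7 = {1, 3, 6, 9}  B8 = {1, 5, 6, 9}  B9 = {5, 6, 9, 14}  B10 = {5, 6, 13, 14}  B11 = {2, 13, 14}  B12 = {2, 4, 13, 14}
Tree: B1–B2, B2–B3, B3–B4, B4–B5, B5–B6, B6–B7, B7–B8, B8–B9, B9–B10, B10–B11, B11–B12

No — edge (5,2) lies in no bag.

A tree decomposition must satisfy three properties: every vertex lies in some bag; for every edge, both endpoints lie together in some bag; and for every vertex, the bags containing it form a connected subtree. Here edge (5,2) lies in no bag, so the decomposition is invalid.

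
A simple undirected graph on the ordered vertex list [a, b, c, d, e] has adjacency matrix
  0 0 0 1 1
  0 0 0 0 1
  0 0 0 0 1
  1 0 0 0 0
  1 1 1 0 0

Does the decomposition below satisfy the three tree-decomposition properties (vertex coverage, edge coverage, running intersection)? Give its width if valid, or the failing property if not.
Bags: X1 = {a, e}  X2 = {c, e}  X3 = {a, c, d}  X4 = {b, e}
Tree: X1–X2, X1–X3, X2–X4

A tree decomposition must satisfy three properties: every vertex lies in some bag; for every edge, both endpoints lie together in some bag; and for every vertex, the bags containing it form a connected subtree. Here bags containing vertex c are not connected in the tree, so the decomposition is invalid.

No — bags containing vertex c are not connected in the tree.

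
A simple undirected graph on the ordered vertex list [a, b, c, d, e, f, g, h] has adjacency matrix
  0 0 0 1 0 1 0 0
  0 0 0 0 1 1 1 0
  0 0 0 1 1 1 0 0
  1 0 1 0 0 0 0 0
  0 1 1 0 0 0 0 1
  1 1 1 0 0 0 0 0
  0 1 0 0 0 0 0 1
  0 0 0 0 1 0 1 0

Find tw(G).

A width-2 tree decomposition is:
Bags: B1 = {a, d, f}  B2 = {c, d, f}  B3 = {b, c, f}  B4 = {b, c, e}  B5 = {b, e, g}  B6 = {e, g, h}
Tree: B1–B2, B2–B3, B3–B4, B4–B5, B5–B6
The largest bag has 3 vertices, giving width 2; this decomposition certifies tw(G) ≤ 2. Since a–d–c–f–a is a cycle in G, G is not acyclic. Forests are exactly the graphs of treewidth ≤ 1, so tw(G) ≥ 2. Hence tw(G) = 2 exactly.

2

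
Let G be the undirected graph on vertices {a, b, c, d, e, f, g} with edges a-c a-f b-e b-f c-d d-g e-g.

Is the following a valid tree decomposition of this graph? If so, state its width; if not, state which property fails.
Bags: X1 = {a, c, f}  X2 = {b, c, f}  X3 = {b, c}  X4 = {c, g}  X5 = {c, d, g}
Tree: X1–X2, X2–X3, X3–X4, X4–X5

No — vertex e appears in no bag.

A tree decomposition must satisfy three properties: every vertex lies in some bag; for every edge, both endpoints lie together in some bag; and for every vertex, the bags containing it form a connected subtree. Here vertex e appears in no bag, so the decomposition is invalid.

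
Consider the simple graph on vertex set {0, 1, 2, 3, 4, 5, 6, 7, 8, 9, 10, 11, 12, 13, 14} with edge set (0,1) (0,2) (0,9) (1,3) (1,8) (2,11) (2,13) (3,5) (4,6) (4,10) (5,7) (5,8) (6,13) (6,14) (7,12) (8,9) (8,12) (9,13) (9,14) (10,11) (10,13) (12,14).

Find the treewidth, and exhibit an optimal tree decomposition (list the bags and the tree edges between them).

Every bag has size at most 4, so the width is 4 − 1 = 3 and tw(G) ≤ 3. For the lower bound: the 4 vertex sets {4,10,11}, {2}, {13}, {0,6,9,14} are disjoint, each induces a connected subgraph, and every pair is joined by at least one edge of G. Contracting each set to a single vertex therefore yields K_{4} as a minor, and since treewidth is minor-monotone, tw(G) ≥ tw(K_{4}) = 3. The upper and lower bounds meet at 3, so that is the treewidth.

Treewidth 3.
Bags: B1 = {2, 4, 10, 11}  B2 = {2, 4, 10, 13}  B3 = {2, 4, 6, 13}  B4 = {0, 2, 6, 13}  B5 = {0, 6, 9, 13}  B6 = {0, 6, 9, 14}  B7 = {0, 1, 9, 14}  B8 = {1, 8, 9, 14}  B9 = {1, 8, 12, 14}  B10 = {1, 3, 8, 12}  B11 = {3, 5, 8, 12}  B12 = {3, 5, 7, 12}
Tree: B1–B2, B2–B3, B3–B4, B4–B5, B5–B6, B6–B7, B7–B8, B8–B9, B9–B10, B10–B11, B11–B12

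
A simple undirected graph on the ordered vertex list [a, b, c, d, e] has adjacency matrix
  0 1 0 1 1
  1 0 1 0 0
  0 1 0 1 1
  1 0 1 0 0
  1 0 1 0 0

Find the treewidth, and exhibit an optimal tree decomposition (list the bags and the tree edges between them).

Each bag holds 3 vertices, so the decomposition has width 2, which upper-bounds the treewidth. For the lower bound, G contains the cycle c–e–a–b–c, so G is not a forest; only forests have treewidth ≤ 1, hence tw(G) ≥ 2. Hence tw(G) = 2 exactly.

Treewidth 2.
One optimal decomposition is:
Bags: B1 = {a, c, e}  B2 = {a, b, c}  B3 = {a, c, d}
Tree: B1–B2, B2–B3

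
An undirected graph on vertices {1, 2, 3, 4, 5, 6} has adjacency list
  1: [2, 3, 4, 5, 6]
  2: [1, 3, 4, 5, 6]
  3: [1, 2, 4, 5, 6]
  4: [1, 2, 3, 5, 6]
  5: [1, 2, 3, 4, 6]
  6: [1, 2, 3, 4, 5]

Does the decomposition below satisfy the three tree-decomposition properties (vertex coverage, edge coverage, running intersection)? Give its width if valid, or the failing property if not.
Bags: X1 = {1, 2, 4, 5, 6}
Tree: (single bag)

No — vertex 3 appears in no bag.

A tree decomposition must satisfy three properties: every vertex lies in some bag; for every edge, both endpoints lie together in some bag; and for every vertex, the bags containing it form a connected subtree. Here vertex 3 appears in no bag, so the decomposition is invalid.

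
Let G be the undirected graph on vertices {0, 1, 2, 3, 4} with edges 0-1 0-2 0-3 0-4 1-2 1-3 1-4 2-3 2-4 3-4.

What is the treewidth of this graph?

A width-4 tree decomposition is:
Bags: B1 = {0, 1, 2, 3, 4}
Tree: (single bag)
With just one bag of size 5, the width is 5 − 1 = 4, so tw(G) ≤ 4. On the other hand G contains the 5-clique {0, 1, 2, 3, 4}. A clique must lie in a single bag of any decomposition, so no decomposition can have width below 4. The upper and lower bounds meet at 4, so that is the treewidth.

4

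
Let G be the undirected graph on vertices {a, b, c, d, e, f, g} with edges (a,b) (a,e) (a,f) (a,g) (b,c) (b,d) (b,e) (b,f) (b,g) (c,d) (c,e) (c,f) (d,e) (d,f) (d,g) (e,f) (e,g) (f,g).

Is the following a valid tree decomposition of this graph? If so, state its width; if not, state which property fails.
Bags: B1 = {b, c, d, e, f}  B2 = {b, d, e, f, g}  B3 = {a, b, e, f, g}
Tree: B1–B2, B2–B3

Yes; width 4.

Vertex coverage: the bags together contain {a, b, c, d, e, f, g}, the full vertex set. Edge coverage: each edge of G has both endpoints in at least one bag. Running intersection: for every vertex, the bags containing it form a connected subtree. All three properties hold, so this is a valid tree decomposition of width max|bag| − 1 = 4, and hence tw(G) ≤ 4.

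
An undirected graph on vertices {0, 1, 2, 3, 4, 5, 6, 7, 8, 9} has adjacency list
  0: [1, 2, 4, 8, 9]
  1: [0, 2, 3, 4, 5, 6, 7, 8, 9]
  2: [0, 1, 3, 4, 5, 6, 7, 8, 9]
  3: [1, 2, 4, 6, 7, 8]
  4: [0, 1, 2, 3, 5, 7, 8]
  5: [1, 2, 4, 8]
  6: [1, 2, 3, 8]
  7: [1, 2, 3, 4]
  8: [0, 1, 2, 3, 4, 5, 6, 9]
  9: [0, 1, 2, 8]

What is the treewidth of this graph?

A width-4 tree decomposition is:
Bags: B1 = {1, 2, 3, 4, 8}  B2 = {1, 2, 3, 4, 7}  B3 = {1, 2, 3, 6, 8}  B4 = {0, 1, 2, 4, 8}  B5 = {0, 1, 2, 8, 9}  B6 = {1, 2, 4, 5, 8}
Tree: B1–B2, B1–B3, B1–B4, B4–B5, B4–B6
The largest bag has 5 vertices, giving width 4; this decomposition certifies tw(G) ≤ 4. For the lower bound, the 5 vertices {0, 1, 2, 8, 9} are pairwise adjacent, and any tree decomposition puts a clique entirely inside one bag — forcing width ≥ 4. Combining the bounds, tw(G) = 4.

4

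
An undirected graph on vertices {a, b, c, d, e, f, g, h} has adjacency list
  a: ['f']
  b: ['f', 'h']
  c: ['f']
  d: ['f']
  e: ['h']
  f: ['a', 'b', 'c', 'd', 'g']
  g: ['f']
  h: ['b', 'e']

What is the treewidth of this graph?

1

A width-1 tree decomposition is:
Bags: B1 = {b, h}  B2 = {e, h}  B3 = {b, f}  B4 = {a, f}  B5 = {d, f}  B6 = {f, g}  B7 = {c, f}
Tree: B1–B2, B1–B3, B3–B4, B3–B5, B5–B6, B5–B7
The largest bag has 2 vertices, giving width 1; this decomposition certifies tw(G) ≤ 1. Any graph with an edge has treewidth ≥ 1, and G has the edge b–h. Combining the bounds, tw(G) = 1.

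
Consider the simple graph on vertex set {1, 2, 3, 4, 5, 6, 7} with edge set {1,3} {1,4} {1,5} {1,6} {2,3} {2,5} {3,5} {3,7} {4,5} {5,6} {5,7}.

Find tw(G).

A width-2 tree decomposition is:
Bags: B1 = {3, 5, 7}  B2 = {2, 3, 5}  B3 = {1, 3, 5}  B4 = {1, 5, 6}  B5 = {1, 4, 5}
Tree: B1–B2, B2–B3, B3–B4, B3–B5
Each bag holds 3 vertices, so the decomposition has width 2, which upper-bounds the treewidth. Conversely, {1, 3, 5} is a clique of size 3, and the vertices of any clique must share a bag in every tree decomposition; so some bag has ≥ 3 vertices and tw(G) ≥ 2. Hence tw(G) = 2 exactly.

2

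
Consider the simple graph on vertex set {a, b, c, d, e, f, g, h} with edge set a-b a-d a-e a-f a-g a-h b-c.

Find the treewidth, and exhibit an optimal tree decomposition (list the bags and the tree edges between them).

Treewidth 1.
One optimal decomposition is:
Bags: B1 = {a, h}  B2 = {a, d}  B3 = {a, f}  B4 = {a, b}  B5 = {a, g}  B6 = {a, e}  B7 = {b, c}
Tree: B1–B2, B1–B3, B1–B4, B3–B5, B2–B6, B4–B7

Every bag has size at most 2, so the width is 2 − 1 = 1 and tw(G) ≤ 1. G has an edge, so its treewidth is at least 1. The upper and lower bounds meet at 1, so that is the treewidth.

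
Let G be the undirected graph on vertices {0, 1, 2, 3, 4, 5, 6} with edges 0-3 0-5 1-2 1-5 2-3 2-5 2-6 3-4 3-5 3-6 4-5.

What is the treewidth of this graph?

2

A width-2 tree decomposition is:
Bags: B1 = {3, 4, 5}  B2 = {0, 3, 5}  B3 = {2, 3, 5}  B4 = {2, 3, 6}  B5 = {1, 2, 5}
Tree: B1–B2, B1–B3, B3–B4, B3–B5
Each bag holds 3 vertices, so the decomposition has width 2, which upper-bounds the treewidth. On the other hand G contains the 3-clique {1, 2, 5}. A clique must lie in a single bag of any decomposition, so no decomposition can have width below 2. The upper and lower bounds meet at 2, so that is the treewidth.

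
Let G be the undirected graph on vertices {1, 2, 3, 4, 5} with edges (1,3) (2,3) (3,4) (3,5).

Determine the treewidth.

A width-1 tree decomposition is:
Bags: B1 = {2, 3}  B2 = {3, 5}  B3 = {3, 4}  B4 = {1, 3}
Tree: B1–B2, B1–B3, B3–B4
Every bag has size at most 2, so the width is 2 − 1 = 1 and tw(G) ≤ 1. Any graph with an edge has treewidth ≥ 1, and G has the edge 2–3. Combining the bounds, tw(G) = 1.

1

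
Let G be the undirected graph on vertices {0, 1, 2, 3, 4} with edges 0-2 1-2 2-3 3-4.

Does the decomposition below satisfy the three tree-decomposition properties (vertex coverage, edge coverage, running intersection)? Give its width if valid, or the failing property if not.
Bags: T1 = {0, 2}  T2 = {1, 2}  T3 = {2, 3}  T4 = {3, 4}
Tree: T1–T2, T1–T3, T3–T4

Yes; width 1.

Checking the three conditions: (i) the bags cover all of {0, 1, 2, 3, 4}; (ii) for each edge, some bag contains both endpoints; (iii) the bags containing any fixed vertex form a subtree. All hold, so the decomposition is valid with width 2 − 1 = 1.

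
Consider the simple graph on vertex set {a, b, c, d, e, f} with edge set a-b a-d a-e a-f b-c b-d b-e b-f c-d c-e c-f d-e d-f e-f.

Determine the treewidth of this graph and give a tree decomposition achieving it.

Each bag holds 5 vertices, so the decomposition has width 4, which upper-bounds the treewidth. On the other hand G contains the 5-clique {b, c, d, e, f}. A clique must lie in a single bag of any decomposition, so no decomposition can have width below 4. Combining the bounds, tw(G) = 4.

Treewidth 4.
One optimal decomposition is:
Bags: B1 = {a, b, d, e, f}  B2 = {b, c, d, e, f}
Tree: B1–B2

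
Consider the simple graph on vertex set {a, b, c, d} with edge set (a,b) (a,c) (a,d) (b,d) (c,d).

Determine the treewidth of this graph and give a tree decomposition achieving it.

Treewidth 2.
Bags: B1 = {a, b, d}  B2 = {a, c, d}
Tree: B1–B2

The largest bag has 3 vertices, giving width 2; this decomposition certifies tw(G) ≤ 2. For the lower bound, the 3 vertices {a, c, d} are pairwise adjacent, and any tree decomposition puts a clique entirely inside one bag — forcing width ≥ 2. Therefore the treewidth is 2.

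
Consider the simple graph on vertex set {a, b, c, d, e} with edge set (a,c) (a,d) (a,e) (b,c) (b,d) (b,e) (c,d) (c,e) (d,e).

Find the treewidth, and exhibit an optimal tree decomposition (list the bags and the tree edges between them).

Every bag has size at most 4, so the width is 4 − 1 = 3 and tw(G) ≤ 3. On the other hand G contains the 4-clique {a, c, d, e}. A clique must lie in a single bag of any decomposition, so no decomposition can have width below 3. Therefore the treewidth is 3.

Treewidth 3.
One such decomposition:
Bags: B1 = {b, c, d, e}  B2 = {a, c, d, e}
Tree: B1–B2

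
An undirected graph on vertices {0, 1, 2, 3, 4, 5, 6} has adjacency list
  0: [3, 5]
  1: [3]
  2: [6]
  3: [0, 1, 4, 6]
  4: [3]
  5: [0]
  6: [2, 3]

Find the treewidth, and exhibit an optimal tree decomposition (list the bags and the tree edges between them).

The largest bag has 2 vertices, giving width 1; this decomposition certifies tw(G) ≤ 1. Any graph with an edge has treewidth ≥ 1, and G has the edge 6–2. The upper and lower bounds meet at 1, so that is the treewidth.

Treewidth 1.
Bags: B1 = {2, 6}  B2 = {3, 6}  B3 = {0, 3}  B4 = {3, 4}  B5 = {1, 3}  B6 = {0, 5}
Tree: B1–B2, B2–B3, B3–B4, B3–B5, B3–B6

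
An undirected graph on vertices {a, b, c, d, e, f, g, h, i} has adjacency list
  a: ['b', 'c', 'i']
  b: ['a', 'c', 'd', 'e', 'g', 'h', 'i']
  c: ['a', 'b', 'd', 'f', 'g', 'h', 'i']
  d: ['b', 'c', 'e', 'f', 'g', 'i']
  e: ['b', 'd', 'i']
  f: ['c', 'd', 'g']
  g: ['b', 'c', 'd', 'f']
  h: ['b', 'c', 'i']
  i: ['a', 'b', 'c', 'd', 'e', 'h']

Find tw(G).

A width-3 tree decomposition is:
Bags: B1 = {b, d, e, i}  B2 = {b, c, d, i}  B3 = {a, b, c, i}  B4 = {b, c, h, i}  B5 = {b, c, d, g}  B6 = {c, d, f, g}
Tree: B1–B2, B2–B3, B3–B4, B2–B5, B5–B6
The largest bag has 4 vertices, giving width 3; this decomposition certifies tw(G) ≤ 3. On the other hand G contains the 4-clique {c, d, f, g}. A clique must lie in a single bag of any decomposition, so no decomposition can have width below 3. Hence tw(G) = 3 exactly.

3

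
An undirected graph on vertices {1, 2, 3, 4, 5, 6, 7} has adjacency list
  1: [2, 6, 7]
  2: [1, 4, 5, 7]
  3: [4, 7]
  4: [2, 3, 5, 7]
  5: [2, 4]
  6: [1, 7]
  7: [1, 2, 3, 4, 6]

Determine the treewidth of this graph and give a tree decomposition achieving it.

Every bag has size at most 3, so the width is 3 − 1 = 2 and tw(G) ≤ 2. For the lower bound, the 3 vertices {2, 4, 5} are pairwise adjacent, and any tree decomposition puts a clique entirely inside one bag — forcing width ≥ 2. Combining the bounds, tw(G) = 2.

Treewidth 2.
One such decomposition:
Bags: B1 = {2, 4, 7}  B2 = {1, 2, 7}  B3 = {3, 4, 7}  B4 = {2, 4, 5}  B5 = {1, 6, 7}
Tree: B1–B2, B1–B3, B1–B4, B2–B5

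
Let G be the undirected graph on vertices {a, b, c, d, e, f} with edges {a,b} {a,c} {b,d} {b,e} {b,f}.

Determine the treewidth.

A width-1 tree decomposition is:
Bags: B1 = {b, d}  B2 = {b, f}  B3 = {a, b}  B4 = {a, c}  B5 = {b, e}
Tree: B1–B2, B1–B3, B3–B4, B3–B5
Every bag has size at most 2, so the width is 2 − 1 = 1 and tw(G) ≤ 1. G has an edge, so its treewidth is at least 1. Therefore the treewidth is 1.

1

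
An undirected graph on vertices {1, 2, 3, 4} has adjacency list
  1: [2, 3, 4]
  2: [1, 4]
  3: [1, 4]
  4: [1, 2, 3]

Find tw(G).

A width-2 tree decomposition is:
Bags: B1 = {1, 2, 4}  B2 = {1, 3, 4}
Tree: B1–B2
Every bag has size at most 3, so the width is 3 − 1 = 2 and tw(G) ≤ 2. Conversely, {1, 2, 4} is a clique of size 3, and the vertices of any clique must share a bag in every tree decomposition; so some bag has ≥ 3 vertices and tw(G) ≥ 2. Therefore the treewidth is 2.

2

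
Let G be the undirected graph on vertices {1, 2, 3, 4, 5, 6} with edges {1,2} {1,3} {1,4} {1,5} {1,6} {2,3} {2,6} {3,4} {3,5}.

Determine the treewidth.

A width-2 tree decomposition is:
Bags: B1 = {1, 3, 5}  B2 = {1, 2, 3}  B3 = {1, 3, 4}  B4 = {1, 2, 6}
Tree: B1–B2, B1–B3, B2–B4
The largest bag has 3 vertices, giving width 2; this decomposition certifies tw(G) ≤ 2. For the lower bound, the 3 vertices {1, 2, 3} are pairwise adjacent, and any tree decomposition puts a clique entirely inside one bag — forcing width ≥ 2. Hence tw(G) = 2 exactly.

2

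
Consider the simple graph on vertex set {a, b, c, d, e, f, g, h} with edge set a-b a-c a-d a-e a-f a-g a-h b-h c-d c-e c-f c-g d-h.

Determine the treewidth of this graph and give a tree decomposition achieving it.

Treewidth 2.
One such decomposition:
Bags: B1 = {a, c, f}  B2 = {a, c, d}  B3 = {a, c, e}  B4 = {a, c, g}  B5 = {a, d, h}  B6 = {a, b, h}
Tree: B1–B2, B2–B3, B2–B4, B2–B5, B5–B6

Every bag has size at most 3, so the width is 3 − 1 = 2 and tw(G) ≤ 2. For the lower bound, the 3 vertices {a, d, h} are pairwise adjacent, and any tree decomposition puts a clique entirely inside one bag — forcing width ≥ 2. Therefore the treewidth is 2.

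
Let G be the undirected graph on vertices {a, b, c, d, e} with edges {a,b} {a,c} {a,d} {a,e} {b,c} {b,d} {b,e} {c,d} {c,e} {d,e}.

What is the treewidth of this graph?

A width-4 tree decomposition is:
Bags: B1 = {a, b, c, d, e}
Tree: (single bag)
A single bag containing all 5 vertices is trivially a valid decomposition of width 4. On the other hand G contains the 5-clique {a, b, c, d, e}. A clique must lie in a single bag of any decomposition, so no decomposition can have width below 4. Combining the bounds, tw(G) = 4.

4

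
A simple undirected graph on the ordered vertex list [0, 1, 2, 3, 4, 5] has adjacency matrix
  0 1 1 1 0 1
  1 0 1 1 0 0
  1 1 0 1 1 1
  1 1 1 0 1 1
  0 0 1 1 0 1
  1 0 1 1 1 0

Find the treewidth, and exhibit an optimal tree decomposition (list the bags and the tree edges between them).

Every bag has size at most 4, so the width is 4 − 1 = 3 and tw(G) ≤ 3. For the lower bound, the 4 vertices {0, 1, 2, 3} are pairwise adjacent, and any tree decomposition puts a clique entirely inside one bag — forcing width ≥ 3. Hence tw(G) = 3 exactly.

Treewidth 3.
One such decomposition:
Bags: B1 = {2, 3, 4, 5}  B2 = {0, 2, 3, 5}  B3 = {0, 1, 2, 3}
Tree: B1–B2, B2–B3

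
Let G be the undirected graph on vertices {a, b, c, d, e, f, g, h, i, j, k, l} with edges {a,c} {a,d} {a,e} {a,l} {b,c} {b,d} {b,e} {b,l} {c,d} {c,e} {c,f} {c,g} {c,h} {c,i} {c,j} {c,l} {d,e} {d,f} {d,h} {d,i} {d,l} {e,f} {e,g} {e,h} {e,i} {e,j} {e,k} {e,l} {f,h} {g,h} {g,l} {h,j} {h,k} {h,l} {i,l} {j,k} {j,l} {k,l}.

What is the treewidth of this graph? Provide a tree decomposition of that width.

Treewidth 4.
One such decomposition:
Bags: B1 = {c, e, h, j, l}  B2 = {c, d, e, h, l}  B3 = {e, h, j, k, l}  B4 = {a, c, d, e, l}  B5 = {c, e, g, h, l}  B6 = {c, d, e, i, l}  B7 = {c, d, e, f, h}  B8 = {b, c, d, e, l}
Tree: B1–B2, B1–B3, B2–B4, B2–B5, B2–B6, B2–B7, B4–B8

Each bag holds 5 vertices, so the decomposition has width 4, which upper-bounds the treewidth. On the other hand G contains the 5-clique {c, d, e, f, h}. A clique must lie in a single bag of any decomposition, so no decomposition can have width below 4. Hence tw(G) = 4 exactly.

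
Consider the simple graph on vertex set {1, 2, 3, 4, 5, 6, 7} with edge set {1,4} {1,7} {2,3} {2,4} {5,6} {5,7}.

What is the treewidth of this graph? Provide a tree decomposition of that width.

Treewidth 1.
One optimal decomposition is:
Bags: B1 = {2, 3}  B2 = {2, 4}  B3 = {1, 4}  B4 = {1, 7}  B5 = {5, 7}  B6 = {5, 6}
Tree: B1–B2, B2–B3, B3–B4, B4–B5, B5–B6

Each bag holds 2 vertices, so the decomposition has width 1, which upper-bounds the treewidth. Any graph with an edge has treewidth ≥ 1, and G has the edge 3–2. Therefore the treewidth is 1.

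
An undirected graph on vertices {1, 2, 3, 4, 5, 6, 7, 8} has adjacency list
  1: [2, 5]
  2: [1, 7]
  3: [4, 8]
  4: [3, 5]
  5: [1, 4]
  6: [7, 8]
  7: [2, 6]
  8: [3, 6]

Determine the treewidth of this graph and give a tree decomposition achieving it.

The largest bag has 3 vertices, giving width 2; this decomposition certifies tw(G) ≤ 2. For the lower bound, G contains the cycle 3–4–5–1–2–7–6–8–3, so G is not a forest; only forests have treewidth ≤ 1, hence tw(G) ≥ 2. Combining the bounds, tw(G) = 2.

Treewidth 2.
Bags: B1 = {3, 4, 5}  B2 = {1, 3, 5}  B3 = {1, 2, 3}  B4 = {2, 3, 7}  B5 = {3, 6, 7}  B6 = {3, 6, 8}
Tree: B1–B2, B2–B3, B3–B4, B4–B5, B5–B6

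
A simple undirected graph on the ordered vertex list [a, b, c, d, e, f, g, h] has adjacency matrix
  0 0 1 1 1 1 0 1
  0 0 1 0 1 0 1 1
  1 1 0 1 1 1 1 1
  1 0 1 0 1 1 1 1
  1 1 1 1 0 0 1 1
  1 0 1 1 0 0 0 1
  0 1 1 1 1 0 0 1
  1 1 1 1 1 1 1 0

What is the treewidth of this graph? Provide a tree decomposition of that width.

Every bag has size at most 5, so the width is 5 − 1 = 4 and tw(G) ≤ 4. Conversely, {c, d, e, g, h} is a clique of size 5, and the vertices of any clique must share a bag in every tree decomposition; so some bag has ≥ 5 vertices and tw(G) ≥ 4. Therefore the treewidth is 4.

Treewidth 4.
Bags: B1 = {c, d, e, g, h}  B2 = {b, c, e, g, h}  B3 = {a, c, d, e, h}  B4 = {a, c, d, f, h}
Tree: B1–B2, B1–B3, B3–B4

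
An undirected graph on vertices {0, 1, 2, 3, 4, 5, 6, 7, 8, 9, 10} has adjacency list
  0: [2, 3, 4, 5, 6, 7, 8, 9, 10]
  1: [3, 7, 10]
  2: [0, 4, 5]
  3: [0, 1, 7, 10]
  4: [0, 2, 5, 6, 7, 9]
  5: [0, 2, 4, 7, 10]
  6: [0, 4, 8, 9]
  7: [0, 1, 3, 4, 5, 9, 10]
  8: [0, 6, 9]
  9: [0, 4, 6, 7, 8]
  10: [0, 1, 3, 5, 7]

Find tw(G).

A width-3 tree decomposition is:
Bags: B1 = {0, 4, 5, 7}  B2 = {0, 4, 7, 9}  B3 = {0, 2, 4, 5}  B4 = {0, 4, 6, 9}  B5 = {0, 6, 8, 9}  B6 = {0, 5, 7, 10}  B7 = {0, 3, 7, 10}  B8 = {1, 3, 7, 10}
Tree: B1–B2, B1–B3, B2–B4, B4–B5, B1–B6, B6–B7, B7–B8
Each bag holds 4 vertices, so the decomposition has width 3, which upper-bounds the treewidth. For the lower bound, the 4 vertices {0, 6, 8, 9} are pairwise adjacent, and any tree decomposition puts a clique entirely inside one bag — forcing width ≥ 3. The upper and lower bounds meet at 3, so that is the treewidth.

3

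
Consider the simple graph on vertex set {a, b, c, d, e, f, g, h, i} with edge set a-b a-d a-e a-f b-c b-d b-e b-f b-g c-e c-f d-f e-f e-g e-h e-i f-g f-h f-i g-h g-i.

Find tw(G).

A width-3 tree decomposition is:
Bags: B1 = {e, f, g, h}  B2 = {b, e, f, g}  B3 = {b, c, e, f}  B4 = {a, b, e, f}  B5 = {a, b, d, f}  B6 = {e, f, g, i}
Tree: B1–B2, B2–B3, B3–B4, B4–B5, B2–B6
Every bag has size at most 4, so the width is 4 − 1 = 3 and tw(G) ≤ 3. On the other hand G contains the 4-clique {a, b, d, f}. A clique must lie in a single bag of any decomposition, so no decomposition can have width below 3. The upper and lower bounds meet at 3, so that is the treewidth.

3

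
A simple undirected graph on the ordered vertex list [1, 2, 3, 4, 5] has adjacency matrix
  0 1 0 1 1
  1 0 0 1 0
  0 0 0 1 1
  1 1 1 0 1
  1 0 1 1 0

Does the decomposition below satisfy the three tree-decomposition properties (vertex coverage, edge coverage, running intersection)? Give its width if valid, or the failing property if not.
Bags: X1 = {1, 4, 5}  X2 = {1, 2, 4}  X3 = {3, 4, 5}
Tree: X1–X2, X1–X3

Yes; width 2.

Checking the three conditions: (i) the bags cover all of {1, 2, 3, 4, 5}; (ii) for each edge, some bag contains both endpoints; (iii) the bags containing any fixed vertex form a subtree. All hold, so the decomposition is valid with width 3 − 1 = 2.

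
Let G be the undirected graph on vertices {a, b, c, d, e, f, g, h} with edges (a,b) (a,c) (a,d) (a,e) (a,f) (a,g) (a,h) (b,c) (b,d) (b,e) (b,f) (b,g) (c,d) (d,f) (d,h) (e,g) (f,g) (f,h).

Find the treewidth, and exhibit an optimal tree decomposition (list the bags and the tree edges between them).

Treewidth 3.
One optimal decomposition is:
Bags: B1 = {a, b, f, g}  B2 = {a, b, e, g}  B3 = {a, b, d, f}  B4 = {a, b, c, d}  B5 = {a, d, f, h}
Tree: B1–B2, B1–B3, B3–B4, B3–B5

Every bag has size at most 4, so the width is 4 − 1 = 3 and tw(G) ≤ 3. On the other hand G contains the 4-clique {a, d, f, h}. A clique must lie in a single bag of any decomposition, so no decomposition can have width below 3. Combining the bounds, tw(G) = 3.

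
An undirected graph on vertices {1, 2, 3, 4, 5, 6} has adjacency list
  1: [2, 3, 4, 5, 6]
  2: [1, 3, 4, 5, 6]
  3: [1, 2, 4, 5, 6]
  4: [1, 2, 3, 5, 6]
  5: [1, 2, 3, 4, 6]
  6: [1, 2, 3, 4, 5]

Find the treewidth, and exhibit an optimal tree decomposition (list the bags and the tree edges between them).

A single bag containing all 6 vertices is trivially a valid decomposition of width 5. For the lower bound, the 6 vertices {1, 2, 3, 4, 5, 6} are pairwise adjacent, and any tree decomposition puts a clique entirely inside one bag — forcing width ≥ 5. Combining the bounds, tw(G) = 5.

Treewidth 5.
One such decomposition:
Bags: B1 = {1, 2, 3, 4, 5, 6}
Tree: (single bag)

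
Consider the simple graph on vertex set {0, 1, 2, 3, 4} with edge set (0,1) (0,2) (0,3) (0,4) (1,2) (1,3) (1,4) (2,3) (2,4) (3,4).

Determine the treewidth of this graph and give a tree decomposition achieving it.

Treewidth 4.
One such decomposition:
Bags: B1 = {0, 1, 2, 3, 4}
Tree: (single bag)

With just one bag of size 5, the width is 5 − 1 = 4, so tw(G) ≤ 4. On the other hand G contains the 5-clique {0, 1, 2, 3, 4}. A clique must lie in a single bag of any decomposition, so no decomposition can have width below 4. Combining the bounds, tw(G) = 4.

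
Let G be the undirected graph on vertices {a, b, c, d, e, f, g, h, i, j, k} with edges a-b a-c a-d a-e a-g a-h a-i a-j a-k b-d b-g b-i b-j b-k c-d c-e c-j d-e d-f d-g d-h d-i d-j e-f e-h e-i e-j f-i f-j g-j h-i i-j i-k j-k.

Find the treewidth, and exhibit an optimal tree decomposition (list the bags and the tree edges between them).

Each bag holds 5 vertices, so the decomposition has width 4, which upper-bounds the treewidth. For the lower bound, the 5 vertices {a, c, d, e, j} are pairwise adjacent, and any tree decomposition puts a clique entirely inside one bag — forcing width ≥ 4. Therefore the treewidth is 4.

Treewidth 4.
One such decomposition:
Bags: B1 = {a, b, d, i, j}  B2 = {a, d, e, i, j}  B3 = {a, c, d, e, j}  B4 = {d, e, f, i, j}  B5 = {a, b, i, j, k}  B6 = {a, d, e, h, i}  B7 = {a, b, d, g, j}
Tree: B1–B2, B2–B3, B2–B4, B1–B5, B2–B6, B1–B7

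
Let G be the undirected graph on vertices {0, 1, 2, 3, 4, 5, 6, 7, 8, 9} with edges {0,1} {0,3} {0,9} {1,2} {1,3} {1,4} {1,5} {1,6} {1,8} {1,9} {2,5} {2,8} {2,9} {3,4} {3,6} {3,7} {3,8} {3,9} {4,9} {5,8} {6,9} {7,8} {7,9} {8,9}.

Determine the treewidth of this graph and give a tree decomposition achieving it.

Each bag holds 4 vertices, so the decomposition has width 3, which upper-bounds the treewidth. For the lower bound, the 4 vertices {1, 2, 8, 9} are pairwise adjacent, and any tree decomposition puts a clique entirely inside one bag — forcing width ≥ 3. Therefore the treewidth is 3.

Treewidth 3.
One optimal decomposition is:
Bags: B1 = {0, 1, 3, 9}  B2 = {1, 3, 4, 9}  B3 = {1, 3, 8, 9}  B4 = {1, 2, 8, 9}  B5 = {3, 7, 8, 9}  B6 = {1, 3, 6, 9}  B7 = {1, 2, 5, 8}
Tree: B1–B2, B2–B3, B3–B4, B3–B5, B2–B6, B4–B7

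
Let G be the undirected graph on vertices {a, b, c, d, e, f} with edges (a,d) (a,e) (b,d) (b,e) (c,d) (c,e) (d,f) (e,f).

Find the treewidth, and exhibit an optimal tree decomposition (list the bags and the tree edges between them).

Treewidth 2.
One such decomposition:
Bags: B1 = {a, d, e}  B2 = {b, d, e}  B3 = {c, d, e}  B4 = {d, e, f}
Tree: B1–B2, B2–B3, B3–B4

The largest bag has 3 vertices, giving width 2; this decomposition certifies tw(G) ≤ 2. Since e–a–d–b–e is a cycle in G, G is not acyclic. Forests are exactly the graphs of treewidth ≤ 1, so tw(G) ≥ 2. Therefore the treewidth is 2.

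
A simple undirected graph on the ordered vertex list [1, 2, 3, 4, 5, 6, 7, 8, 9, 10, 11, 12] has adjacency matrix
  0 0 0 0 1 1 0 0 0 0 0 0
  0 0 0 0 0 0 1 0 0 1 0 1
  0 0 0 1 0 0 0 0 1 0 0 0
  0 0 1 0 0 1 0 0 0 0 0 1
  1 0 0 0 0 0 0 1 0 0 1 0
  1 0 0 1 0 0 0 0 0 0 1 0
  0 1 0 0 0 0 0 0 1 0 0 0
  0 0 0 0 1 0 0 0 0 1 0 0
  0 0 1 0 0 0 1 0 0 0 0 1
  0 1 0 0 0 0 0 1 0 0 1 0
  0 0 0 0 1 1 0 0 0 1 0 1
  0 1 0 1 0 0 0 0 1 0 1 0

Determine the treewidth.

3

A width-3 tree decomposition is:
Bags: B1 = {1, 5, 6, 8}  B2 = {5, 6, 8, 11}  B3 = {6, 8, 10, 11}  B4 = {4, 6, 10, 11}  B5 = {4, 10, 11, 12}  B6 = {2, 4, 10, 12}  B7 = {2, 3, 4, 12}  B8 = {2, 3, 9, 12}  B9 = {2, 3, 7, 9}
Tree: B1–B2, B2–B3, B3–B4, B4–B5, B5–B6, B6–B7, B7–B8, B8–B9
The largest bag has 4 vertices, giving width 3; this decomposition certifies tw(G) ≤ 3. For the lower bound: the 4 vertex sets {1,5,8}, {6}, {11}, {2,4,10,12} are disjoint, each induces a connected subgraph, and every pair is joined by at least one edge of G. Contracting each set to a single vertex therefore yields K_{4} as a minor, and since treewidth is minor-monotone, tw(G) ≥ tw(K_{4}) = 3. The upper and lower bounds meet at 3, so that is the treewidth.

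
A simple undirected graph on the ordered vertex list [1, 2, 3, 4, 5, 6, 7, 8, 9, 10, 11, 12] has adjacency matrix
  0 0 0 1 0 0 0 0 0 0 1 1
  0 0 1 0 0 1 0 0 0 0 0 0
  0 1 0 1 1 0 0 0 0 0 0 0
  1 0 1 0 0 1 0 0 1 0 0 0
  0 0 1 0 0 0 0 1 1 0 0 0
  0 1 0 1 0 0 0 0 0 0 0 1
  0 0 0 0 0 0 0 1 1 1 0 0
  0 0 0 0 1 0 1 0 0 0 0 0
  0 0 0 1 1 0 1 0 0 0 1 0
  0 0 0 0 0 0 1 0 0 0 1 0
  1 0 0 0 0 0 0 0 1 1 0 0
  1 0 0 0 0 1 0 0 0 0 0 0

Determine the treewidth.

A width-3 tree decomposition is:
Bags: B1 = {1, 2, 6, 12}  B2 = {1, 2, 4, 6}  B3 = {1, 2, 3, 4}  B4 = {1, 3, 4, 11}  B5 = {3, 4, 9, 11}  B6 = {3, 5, 9, 11}  B7 = {5, 9, 10, 11}  B8 = {5, 7, 9, 10}  B9 = {5, 7, 8, 10}
Tree: B1–B2, B2–B3, B3–B4, B4–B5, B5–B6, B6–B7, B7–B8, B8–B9
Every bag has size at most 4, so the width is 4 − 1 = 3 and tw(G) ≤ 3. For the lower bound: the 4 vertex sets {2,6,12}, {1}, {4}, {3,5,9,11} are disjoint, each induces a connected subgraph, and every pair is joined by at least one edge of G. Contracting each set to a single vertex therefore yields K_{4} as a minor, and since treewidth is minor-monotone, tw(G) ≥ tw(K_{4}) = 3. The upper and lower bounds meet at 3, so that is the treewidth.

3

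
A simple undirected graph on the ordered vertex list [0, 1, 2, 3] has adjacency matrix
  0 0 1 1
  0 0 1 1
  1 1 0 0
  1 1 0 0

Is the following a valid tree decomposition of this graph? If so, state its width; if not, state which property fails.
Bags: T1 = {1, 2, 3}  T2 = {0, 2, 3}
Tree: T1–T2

Checking the three conditions: (i) the bags cover all of {0, 1, 2, 3}; (ii) for each edge, some bag contains both endpoints; (iii) the bags containing any fixed vertex form a subtree. All hold, so the decomposition is valid with width 3 − 1 = 2.

Yes; width 2.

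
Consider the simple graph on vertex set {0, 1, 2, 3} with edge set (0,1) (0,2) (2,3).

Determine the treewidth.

A width-1 tree decomposition is:
Bags: B1 = {2, 3}  B2 = {0, 2}  B3 = {0, 1}
Tree: B1–B2, B2–B3
Each bag holds 2 vertices, so the decomposition has width 1, which upper-bounds the treewidth. Since G has at least one edge (e.g. 3–2), it is not an edgeless graph, so tw(G) ≥ 1. The upper and lower bounds meet at 1, so that is the treewidth.

1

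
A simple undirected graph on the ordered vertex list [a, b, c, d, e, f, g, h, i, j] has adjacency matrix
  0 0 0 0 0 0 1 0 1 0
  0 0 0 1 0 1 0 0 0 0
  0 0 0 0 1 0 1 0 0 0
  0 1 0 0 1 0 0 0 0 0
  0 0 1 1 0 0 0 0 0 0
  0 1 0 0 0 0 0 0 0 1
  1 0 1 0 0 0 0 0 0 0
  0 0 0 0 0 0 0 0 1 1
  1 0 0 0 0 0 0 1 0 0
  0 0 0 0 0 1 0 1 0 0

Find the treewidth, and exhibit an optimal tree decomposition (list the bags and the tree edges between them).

Treewidth 2.
Bags: B1 = {c, d, e}  B2 = {c, d, g}  B3 = {a, d, g}  B4 = {a, d, i}  B5 = {d, h, i}  B6 = {d, h, j}  B7 = {d, f, j}  B8 = {b, d, f}
Tree: B1–B2, B2–B3, B3–B4, B4–B5, B5–B6, B6–B7, B7–B8

The largest bag has 3 vertices, giving width 2; this decomposition certifies tw(G) ≤ 2. For the lower bound, G contains the cycle d–e–c–g–a–i–h–j–f–b–d, so G is not a forest; only forests have treewidth ≤ 1, hence tw(G) ≥ 2. Therefore the treewidth is 2.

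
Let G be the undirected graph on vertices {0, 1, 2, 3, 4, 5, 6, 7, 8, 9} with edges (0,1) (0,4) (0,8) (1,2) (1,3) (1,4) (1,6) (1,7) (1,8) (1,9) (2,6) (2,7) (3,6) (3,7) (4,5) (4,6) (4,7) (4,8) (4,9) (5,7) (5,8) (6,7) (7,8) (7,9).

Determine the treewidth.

3

A width-3 tree decomposition is:
Bags: B1 = {1, 4, 6, 7}  B2 = {1, 4, 7, 8}  B3 = {4, 5, 7, 8}  B4 = {1, 4, 7, 9}  B5 = {1, 2, 6, 7}  B6 = {1, 3, 6, 7}  B7 = {0, 1, 4, 8}
Tree: B1–B2, B2–B3, B1–B4, B1–B5, B1–B6, B2–B7
Every bag has size at most 4, so the width is 4 − 1 = 3 and tw(G) ≤ 3. Conversely, {0, 1, 4, 8} is a clique of size 4, and the vertices of any clique must share a bag in every tree decomposition; so some bag has ≥ 4 vertices and tw(G) ≥ 3. Therefore the treewidth is 3.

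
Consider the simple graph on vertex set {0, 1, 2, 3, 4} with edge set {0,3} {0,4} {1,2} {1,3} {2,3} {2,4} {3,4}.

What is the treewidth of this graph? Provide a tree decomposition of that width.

Every bag has size at most 3, so the width is 3 − 1 = 2 and tw(G) ≤ 2. Conversely, {0, 3, 4} is a clique of size 3, and the vertices of any clique must share a bag in every tree decomposition; so some bag has ≥ 3 vertices and tw(G) ≥ 2. Therefore the treewidth is 2.

Treewidth 2.
One such decomposition:
Bags: B1 = {0, 3, 4}  B2 = {2, 3, 4}  B3 = {1, 2, 3}
Tree: B1–B2, B2–B3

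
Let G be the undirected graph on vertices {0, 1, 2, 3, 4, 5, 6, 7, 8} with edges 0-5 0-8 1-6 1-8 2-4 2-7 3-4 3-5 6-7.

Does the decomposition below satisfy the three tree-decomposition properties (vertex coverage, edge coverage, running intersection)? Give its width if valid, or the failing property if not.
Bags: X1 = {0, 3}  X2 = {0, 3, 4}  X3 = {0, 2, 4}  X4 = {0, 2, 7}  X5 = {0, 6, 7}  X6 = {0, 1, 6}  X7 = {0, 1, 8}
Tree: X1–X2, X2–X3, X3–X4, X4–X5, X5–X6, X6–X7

No — vertex 5 appears in no bag.

A tree decomposition must satisfy three properties: every vertex lies in some bag; for every edge, both endpoints lie together in some bag; and for every vertex, the bags containing it form a connected subtree. Here vertex 5 appears in no bag, so the decomposition is invalid.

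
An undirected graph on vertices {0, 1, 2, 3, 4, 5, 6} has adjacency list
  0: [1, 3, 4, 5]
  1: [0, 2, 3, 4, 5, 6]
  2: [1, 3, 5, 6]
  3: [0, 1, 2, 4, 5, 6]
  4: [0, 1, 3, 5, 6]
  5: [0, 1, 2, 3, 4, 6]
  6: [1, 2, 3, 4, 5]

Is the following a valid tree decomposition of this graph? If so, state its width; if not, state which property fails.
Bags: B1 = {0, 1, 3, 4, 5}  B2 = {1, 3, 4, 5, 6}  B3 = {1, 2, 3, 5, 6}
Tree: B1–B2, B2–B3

Yes; width 4.

Every vertex of G appears in some bag (union = {0, 1, 2, 3, 4, 5, 6}); every edge is covered by a bag; and for each vertex v the set of bags containing v is connected in the bag tree. The decomposition is therefore valid. The largest bag has 5 vertices, so the width is 4.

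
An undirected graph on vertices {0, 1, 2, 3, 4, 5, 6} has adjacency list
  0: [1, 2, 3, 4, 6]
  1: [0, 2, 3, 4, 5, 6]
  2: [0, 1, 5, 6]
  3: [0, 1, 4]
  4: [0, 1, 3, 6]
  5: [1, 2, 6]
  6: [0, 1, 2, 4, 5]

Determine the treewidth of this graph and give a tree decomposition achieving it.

Treewidth 3.
One such decomposition:
Bags: B1 = {0, 1, 2, 6}  B2 = {0, 1, 4, 6}  B3 = {0, 1, 3, 4}  B4 = {1, 2, 5, 6}
Tree: B1–B2, B2–B3, B1–B4

The largest bag has 4 vertices, giving width 3; this decomposition certifies tw(G) ≤ 3. On the other hand G contains the 4-clique {0, 1, 2, 6}. A clique must lie in a single bag of any decomposition, so no decomposition can have width below 3. Combining the bounds, tw(G) = 3.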